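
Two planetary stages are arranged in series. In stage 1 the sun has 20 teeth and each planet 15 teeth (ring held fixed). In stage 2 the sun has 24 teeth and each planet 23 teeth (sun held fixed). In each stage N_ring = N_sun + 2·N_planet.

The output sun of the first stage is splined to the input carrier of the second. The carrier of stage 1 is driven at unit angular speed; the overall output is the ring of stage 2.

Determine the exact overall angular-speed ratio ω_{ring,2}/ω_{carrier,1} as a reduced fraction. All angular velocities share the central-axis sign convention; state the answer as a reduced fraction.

Stage 1: N_ring = 20 + 2·15 = 50
Stage 1: 20(ω_s−ω_c) = −50(ω_r−ω_c),  ω_r=0, ω_c=1
Stage 1: ω_s = 1 − (50/20)(0−1) = 7/2
  ⇒ ω_s¹/ω_c¹ = 7/2
Stage 2: N_ring = 24 + 2·23 = 70
Stage 2: 24(ω_s−ω_c) = −70(ω_r−ω_c),  ω_s=0, ω_c=1
Stage 2: ω_r = 1 − (24/70)(0−1) = 47/35
  ⇒ ω_r²/ω_c² = 47/35
Coupling ω_c² = ω_s¹ ⇒ overall = 7/2 × 47/35 = 47/10

47/10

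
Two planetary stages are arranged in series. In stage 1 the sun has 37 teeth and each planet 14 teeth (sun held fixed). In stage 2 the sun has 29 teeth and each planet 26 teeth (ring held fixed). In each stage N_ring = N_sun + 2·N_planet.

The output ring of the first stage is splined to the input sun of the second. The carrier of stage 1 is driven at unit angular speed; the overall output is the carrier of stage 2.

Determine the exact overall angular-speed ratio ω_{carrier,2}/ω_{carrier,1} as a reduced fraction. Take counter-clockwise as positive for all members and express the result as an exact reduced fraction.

Stage 1: N_ring = 37 + 2·14 = 65
Stage 1: 37(ω_s−ω_c) = −65(ω_r−ω_c),  ω_s=0, ω_c=1
Stage 1: ω_r = 1 − (37/65)(0−1) = 102/65
  ⇒ ω_r¹/ω_c¹ = 102/65
Stage 2: N_ring = 29 + 2·26 = 81
Stage 2: 29(ω_s−ω_c) = −81(ω_r−ω_c),  ω_r=0, ω_s=1
Stage 2: 29(1−ω_c) = −81(0−ω_c)  ⇒  110ω_c = 29  ⇒  ω_c = 29/110
  ⇒ ω_c²/ω_s² = 29/110
Coupling ω_s² = ω_r¹ ⇒ overall = 102/65 × 29/110 = 1479/3575

1479/3575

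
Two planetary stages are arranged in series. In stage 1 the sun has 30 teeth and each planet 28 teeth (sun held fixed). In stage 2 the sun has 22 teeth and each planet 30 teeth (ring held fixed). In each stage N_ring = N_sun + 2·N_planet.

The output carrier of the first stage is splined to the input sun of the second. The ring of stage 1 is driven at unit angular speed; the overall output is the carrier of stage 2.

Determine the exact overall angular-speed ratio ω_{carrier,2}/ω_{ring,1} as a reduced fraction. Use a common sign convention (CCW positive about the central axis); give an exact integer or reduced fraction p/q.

Stage 1: N_ring = 30 + 2·28 = 86
Stage 1: 30(ω_s−ω_c) = −86(ω_r−ω_c),  ω_s=0, ω_r=1
Stage 1: 30(0−ω_c) = −86(1−ω_c)  ⇒  116ω_c = 86  ⇒  ω_c = 43/58
  ⇒ ω_c¹/ω_r¹ = 43/58
Stage 2: N_ring = 22 + 2·30 = 82
Stage 2: 22(ω_s−ω_c) = −82(ω_r−ω_c),  ω_r=0, ω_s=1
Stage 2: 22(1−ω_c) = −82(0−ω_c)  ⇒  104ω_c = 22  ⇒  ω_c = 11/52
  ⇒ ω_c²/ω_s² = 11/52
Coupling ω_s² = ω_c¹ ⇒ overall = 43/58 × 11/52 = 473/3016

473/3016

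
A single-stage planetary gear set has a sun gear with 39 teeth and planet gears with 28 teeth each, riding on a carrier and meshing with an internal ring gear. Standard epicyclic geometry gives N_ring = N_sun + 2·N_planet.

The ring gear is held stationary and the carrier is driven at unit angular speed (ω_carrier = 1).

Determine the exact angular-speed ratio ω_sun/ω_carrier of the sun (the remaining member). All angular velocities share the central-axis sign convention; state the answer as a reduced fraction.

134/39

N_ring = 39 + 2·28 = 95
39(ω_s−ω_c) = −95(ω_r−ω_c),  ω_r=0, ω_c=1
ω_s = 1 − (95/39)(0−1) = 134/39
ω_s/ω_c = 134/39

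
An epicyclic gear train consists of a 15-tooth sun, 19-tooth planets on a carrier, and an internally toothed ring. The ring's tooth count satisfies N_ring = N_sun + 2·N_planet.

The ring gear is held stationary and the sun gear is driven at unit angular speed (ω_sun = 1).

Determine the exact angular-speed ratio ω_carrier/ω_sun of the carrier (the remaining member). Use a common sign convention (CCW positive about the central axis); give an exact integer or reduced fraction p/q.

N_ring = 15 + 2·19 = 53
15(ω_s−ω_c) = −53(ω_r−ω_c),  ω_r=0, ω_s=1
15(1−ω_c) = −53(0−ω_c)  ⇒  68ω_c = 15  ⇒  ω_c = 15/68
ω_c/ω_s = 15/68

15/68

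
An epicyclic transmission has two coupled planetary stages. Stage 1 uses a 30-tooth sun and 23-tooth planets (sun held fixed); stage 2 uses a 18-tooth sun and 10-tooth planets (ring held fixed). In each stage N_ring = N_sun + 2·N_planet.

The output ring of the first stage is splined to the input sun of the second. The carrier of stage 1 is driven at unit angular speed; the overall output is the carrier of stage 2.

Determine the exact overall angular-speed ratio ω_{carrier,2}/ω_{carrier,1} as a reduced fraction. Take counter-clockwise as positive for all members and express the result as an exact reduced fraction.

477/1064

Stage 1: N_ring = 30 + 2·23 = 76
Stage 1: 30(ω_s−ω_c) = −76(ω_r−ω_c),  ω_s=0, ω_c=1
Stage 1: ω_r = 1 − (30/76)(0−1) = 53/38
  ⇒ ω_r¹/ω_c¹ = 53/38
Stage 2: N_ring = 18 + 2·10 = 38
Stage 2: 18(ω_s−ω_c) = −38(ω_r−ω_c),  ω_r=0, ω_s=1
Stage 2: 18(1−ω_c) = −38(0−ω_c)  ⇒  56ω_c = 18  ⇒  ω_c = 9/28
  ⇒ ω_c²/ω_s² = 9/28
Coupling ω_s² = ω_r¹ ⇒ overall = 53/38 × 9/28 = 477/1064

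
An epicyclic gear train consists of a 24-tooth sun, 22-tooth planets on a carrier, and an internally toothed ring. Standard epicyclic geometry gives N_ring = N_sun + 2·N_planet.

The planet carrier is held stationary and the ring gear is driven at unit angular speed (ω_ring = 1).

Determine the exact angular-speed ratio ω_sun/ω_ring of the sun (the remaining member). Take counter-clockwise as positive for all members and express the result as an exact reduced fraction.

N_ring = 24 + 2·22 = 68
24(ω_s−ω_c) = −68(ω_r−ω_c),  ω_c=0, ω_r=1
ω_s = 0 − (68/24)(1−0) = -17/6
ω_s/ω_r = -17/6

-17/6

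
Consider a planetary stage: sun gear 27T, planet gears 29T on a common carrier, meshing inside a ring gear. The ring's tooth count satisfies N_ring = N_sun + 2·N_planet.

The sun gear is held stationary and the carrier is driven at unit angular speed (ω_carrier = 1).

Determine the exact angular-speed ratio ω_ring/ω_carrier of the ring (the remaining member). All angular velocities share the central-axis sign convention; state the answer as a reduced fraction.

112/85

N_ring = 27 + 2·29 = 85
27(ω_s−ω_c) = −85(ω_r−ω_c),  ω_s=0, ω_c=1
ω_r = 1 − (27/85)(0−1) = 112/85
ω_r/ω_c = 112/85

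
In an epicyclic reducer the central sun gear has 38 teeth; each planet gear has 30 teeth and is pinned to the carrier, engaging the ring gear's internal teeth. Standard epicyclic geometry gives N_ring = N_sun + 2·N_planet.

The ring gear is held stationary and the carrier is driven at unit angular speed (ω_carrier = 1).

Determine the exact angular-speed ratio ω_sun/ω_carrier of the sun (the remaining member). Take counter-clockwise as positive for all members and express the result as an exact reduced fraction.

68/19

N_ring = 38 + 2·30 = 98
38(ω_s−ω_c) = −98(ω_r−ω_c),  ω_r=0, ω_c=1
ω_s = 1 − (98/38)(0−1) = 68/19
ω_s/ω_c = 68/19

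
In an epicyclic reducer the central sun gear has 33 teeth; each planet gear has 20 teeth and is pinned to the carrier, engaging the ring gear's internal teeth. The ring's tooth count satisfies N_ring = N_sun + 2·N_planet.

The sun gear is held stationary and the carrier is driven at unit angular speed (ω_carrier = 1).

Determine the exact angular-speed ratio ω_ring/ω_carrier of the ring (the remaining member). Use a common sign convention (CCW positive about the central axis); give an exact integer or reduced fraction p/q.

106/73

N_ring = 33 + 2·20 = 73
33(ω_s−ω_c) = −73(ω_r−ω_c),  ω_s=0, ω_c=1
ω_r = 1 − (33/73)(0−1) = 106/73
ω_r/ω_c = 106/73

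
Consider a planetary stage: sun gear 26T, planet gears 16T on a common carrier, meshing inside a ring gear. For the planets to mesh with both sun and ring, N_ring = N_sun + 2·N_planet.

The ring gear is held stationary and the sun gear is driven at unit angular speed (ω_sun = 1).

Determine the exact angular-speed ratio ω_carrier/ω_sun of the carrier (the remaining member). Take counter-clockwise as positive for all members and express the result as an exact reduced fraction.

N_ring = 26 + 2·16 = 58
26(ω_s−ω_c) = −58(ω_r−ω_c),  ω_r=0, ω_s=1
26(1−ω_c) = −58(0−ω_c)  ⇒  84ω_c = 26  ⇒  ω_c = 13/42
ω_c/ω_s = 13/42

13/42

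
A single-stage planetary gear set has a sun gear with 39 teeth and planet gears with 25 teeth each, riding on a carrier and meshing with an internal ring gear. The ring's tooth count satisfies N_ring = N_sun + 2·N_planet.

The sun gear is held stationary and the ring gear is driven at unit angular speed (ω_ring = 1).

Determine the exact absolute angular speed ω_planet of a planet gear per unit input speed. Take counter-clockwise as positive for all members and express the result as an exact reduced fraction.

N_ring = 39 + 2·25 = 89
39(ω_s−ω_c) = −89(ω_r−ω_c),  ω_s=0, ω_r=1
39(0−ω_c) = −89(1−ω_c)  ⇒  128ω_c = 89  ⇒  ω_c = 89/128
sun–planet: 39·(0−89/128) = −25·(ω_p−ω_c)  ⇒  ω_p−ω_c = −(39/25)·(-89/128) = 3471/3200
ω_p = 89/128 + 3471/3200 = 89/50

89/50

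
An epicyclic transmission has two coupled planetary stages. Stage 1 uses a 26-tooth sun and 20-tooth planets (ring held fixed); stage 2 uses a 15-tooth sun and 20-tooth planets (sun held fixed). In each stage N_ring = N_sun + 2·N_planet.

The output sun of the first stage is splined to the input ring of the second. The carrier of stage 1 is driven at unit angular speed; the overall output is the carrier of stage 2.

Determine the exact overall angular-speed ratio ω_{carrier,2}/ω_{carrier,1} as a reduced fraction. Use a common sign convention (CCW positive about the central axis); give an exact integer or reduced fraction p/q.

253/91

Stage 1: N_ring = 26 + 2·20 = 66
Stage 1: 26(ω_s−ω_c) = −66(ω_r−ω_c),  ω_r=0, ω_c=1
Stage 1: ω_s = 1 − (66/26)(0−1) = 46/13
  ⇒ ω_s¹/ω_c¹ = 46/13
Stage 2: N_ring = 15 + 2·20 = 55
Stage 2: 15(ω_s−ω_c) = −55(ω_r−ω_c),  ω_s=0, ω_r=1
Stage 2: 15(0−ω_c) = −55(1−ω_c)  ⇒  70ω_c = 55  ⇒  ω_c = 11/14
  ⇒ ω_c²/ω_r² = 11/14
Coupling ω_r² = ω_s¹ ⇒ overall = 46/13 × 11/14 = 253/91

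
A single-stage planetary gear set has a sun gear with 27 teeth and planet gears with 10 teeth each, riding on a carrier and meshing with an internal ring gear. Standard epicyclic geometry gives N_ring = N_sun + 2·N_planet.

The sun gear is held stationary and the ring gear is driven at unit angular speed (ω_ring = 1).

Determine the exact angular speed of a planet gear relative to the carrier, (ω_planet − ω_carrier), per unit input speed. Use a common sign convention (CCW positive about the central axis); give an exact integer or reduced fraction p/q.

N_ring = 27 + 2·10 = 47
27(ω_s−ω_c) = −47(ω_r−ω_c),  ω_s=0, ω_r=1
27(0−ω_c) = −47(1−ω_c)  ⇒  74ω_c = 47  ⇒  ω_c = 47/74
sun–planet: 27·(0−47/74) = −10·(ω_p−ω_c)  ⇒  ω_p−ω_c = −(27/10)·(-47/74) = 1269/740

1269/740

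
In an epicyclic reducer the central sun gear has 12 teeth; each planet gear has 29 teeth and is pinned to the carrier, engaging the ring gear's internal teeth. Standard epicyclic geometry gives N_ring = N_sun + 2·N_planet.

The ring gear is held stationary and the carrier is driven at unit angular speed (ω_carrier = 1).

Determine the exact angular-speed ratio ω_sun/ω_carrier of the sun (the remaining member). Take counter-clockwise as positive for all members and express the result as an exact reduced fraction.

N_ring = 12 + 2·29 = 70
12(ω_s−ω_c) = −70(ω_r−ω_c),  ω_r=0, ω_c=1
ω_s = 1 − (70/12)(0−1) = 41/6
ω_s/ω_c = 41/6

41/6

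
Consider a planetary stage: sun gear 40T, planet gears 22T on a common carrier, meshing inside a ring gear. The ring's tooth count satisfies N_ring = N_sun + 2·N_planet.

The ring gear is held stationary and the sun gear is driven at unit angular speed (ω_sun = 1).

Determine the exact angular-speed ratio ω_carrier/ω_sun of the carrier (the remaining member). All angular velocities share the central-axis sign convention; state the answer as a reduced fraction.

10/31

N_ring = 40 + 2·22 = 84
40(ω_s−ω_c) = −84(ω_r−ω_c),  ω_r=0, ω_s=1
40(1−ω_c) = −84(0−ω_c)  ⇒  124ω_c = 40  ⇒  ω_c = 10/31
ω_c/ω_s = 10/31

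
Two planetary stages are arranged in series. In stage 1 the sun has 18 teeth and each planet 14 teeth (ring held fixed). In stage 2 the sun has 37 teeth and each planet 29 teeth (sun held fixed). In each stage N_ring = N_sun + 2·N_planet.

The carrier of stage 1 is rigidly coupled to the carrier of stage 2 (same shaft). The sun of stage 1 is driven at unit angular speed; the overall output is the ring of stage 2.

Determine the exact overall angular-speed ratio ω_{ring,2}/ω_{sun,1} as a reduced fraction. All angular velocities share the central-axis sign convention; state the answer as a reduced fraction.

297/760

Stage 1: N_ring = 18 + 2·14 = 46
Stage 1: 18(ω_s−ω_c) = −46(ω_r−ω_c),  ω_r=0, ω_s=1
Stage 1: 18(1−ω_c) = −46(0−ω_c)  ⇒  64ω_c = 18  ⇒  ω_c = 9/32
  ⇒ ω_c¹/ω_s¹ = 9/32
Stage 2: N_ring = 37 + 2·29 = 95
Stage 2: 37(ω_s−ω_c) = −95(ω_r−ω_c),  ω_s=0, ω_c=1
Stage 2: ω_r = 1 − (37/95)(0−1) = 132/95
  ⇒ ω_r²/ω_c² = 132/95
Coupling ω_c² = ω_c¹ ⇒ overall = 9/32 × 132/95 = 297/760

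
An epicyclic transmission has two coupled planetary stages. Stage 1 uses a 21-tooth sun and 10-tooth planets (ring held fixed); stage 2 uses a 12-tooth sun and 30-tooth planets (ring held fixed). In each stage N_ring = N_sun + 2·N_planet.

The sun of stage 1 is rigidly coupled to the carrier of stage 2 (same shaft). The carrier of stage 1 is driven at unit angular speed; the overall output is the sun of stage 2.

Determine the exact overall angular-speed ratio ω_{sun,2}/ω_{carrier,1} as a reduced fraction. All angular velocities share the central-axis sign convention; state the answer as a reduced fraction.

Stage 1: N_ring = 21 + 2·10 = 41
Stage 1: 21(ω_s−ω_c) = −41(ω_r−ω_c),  ω_r=0, ω_c=1
Stage 1: ω_s = 1 − (41/21)(0−1) = 62/21
  ⇒ ω_s¹/ω_c¹ = 62/21
Stage 2: N_ring = 12 + 2·30 = 72
Stage 2: 12(ω_s−ω_c) = −72(ω_r−ω_c),  ω_r=0, ω_c=1
Stage 2: ω_s = 1 − (72/12)(0−1) = 7
  ⇒ ω_s²/ω_c² = 7
Coupling ω_c² = ω_s¹ ⇒ overall = 62/21 × 7 = 62/3

62/3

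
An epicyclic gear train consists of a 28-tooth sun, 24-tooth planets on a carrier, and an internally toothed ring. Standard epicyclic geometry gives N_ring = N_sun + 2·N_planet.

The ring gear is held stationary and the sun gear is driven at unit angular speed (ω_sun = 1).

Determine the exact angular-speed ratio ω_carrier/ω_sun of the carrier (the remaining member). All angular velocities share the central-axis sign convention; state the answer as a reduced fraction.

N_ring = 28 + 2·24 = 76
28(ω_s−ω_c) = −76(ω_r−ω_c),  ω_r=0, ω_s=1
28(1−ω_c) = −76(0−ω_c)  ⇒  104ω_c = 28  ⇒  ω_c = 7/26
ω_c/ω_s = 7/26

7/26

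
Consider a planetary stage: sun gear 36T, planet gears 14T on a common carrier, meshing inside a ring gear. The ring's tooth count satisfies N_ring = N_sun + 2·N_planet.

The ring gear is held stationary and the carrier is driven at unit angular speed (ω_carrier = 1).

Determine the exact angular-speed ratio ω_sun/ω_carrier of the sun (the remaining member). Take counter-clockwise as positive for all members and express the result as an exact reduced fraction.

25/9

N_ring = 36 + 2·14 = 64
36(ω_s−ω_c) = −64(ω_r−ω_c),  ω_r=0, ω_c=1
ω_s = 1 − (64/36)(0−1) = 25/9
ω_s/ω_c = 25/9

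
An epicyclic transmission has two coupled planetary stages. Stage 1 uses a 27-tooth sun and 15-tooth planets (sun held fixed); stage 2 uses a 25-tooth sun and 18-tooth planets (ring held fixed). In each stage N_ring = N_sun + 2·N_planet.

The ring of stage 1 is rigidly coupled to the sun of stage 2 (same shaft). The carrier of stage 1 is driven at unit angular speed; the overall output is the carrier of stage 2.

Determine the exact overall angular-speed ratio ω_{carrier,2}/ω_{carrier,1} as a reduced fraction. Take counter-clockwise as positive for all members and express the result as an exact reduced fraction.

350/817

Stage 1: N_ring = 27 + 2·15 = 57
Stage 1: 27(ω_s−ω_c) = −57(ω_r−ω_c),  ω_s=0, ω_c=1
Stage 1: ω_r = 1 − (27/57)(0−1) = 28/19
  ⇒ ω_r¹/ω_c¹ = 28/19
Stage 2: N_ring = 25 + 2·18 = 61
Stage 2: 25(ω_s−ω_c) = −61(ω_r−ω_c),  ω_r=0, ω_s=1
Stage 2: 25(1−ω_c) = −61(0−ω_c)  ⇒  86ω_c = 25  ⇒  ω_c = 25/86
  ⇒ ω_c²/ω_s² = 25/86
Coupling ω_s² = ω_r¹ ⇒ overall = 28/19 × 25/86 = 350/817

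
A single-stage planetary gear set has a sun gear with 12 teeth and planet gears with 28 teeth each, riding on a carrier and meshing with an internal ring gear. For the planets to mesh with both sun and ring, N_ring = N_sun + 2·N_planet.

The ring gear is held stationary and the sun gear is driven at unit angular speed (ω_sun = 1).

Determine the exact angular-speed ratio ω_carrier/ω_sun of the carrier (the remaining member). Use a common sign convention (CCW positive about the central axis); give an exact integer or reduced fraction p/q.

N_ring = 12 + 2·28 = 68
12(ω_s−ω_c) = −68(ω_r−ω_c),  ω_r=0, ω_s=1
12(1−ω_c) = −68(0−ω_c)  ⇒  80ω_c = 12  ⇒  ω_c = 3/20
ω_c/ω_s = 3/20

3/20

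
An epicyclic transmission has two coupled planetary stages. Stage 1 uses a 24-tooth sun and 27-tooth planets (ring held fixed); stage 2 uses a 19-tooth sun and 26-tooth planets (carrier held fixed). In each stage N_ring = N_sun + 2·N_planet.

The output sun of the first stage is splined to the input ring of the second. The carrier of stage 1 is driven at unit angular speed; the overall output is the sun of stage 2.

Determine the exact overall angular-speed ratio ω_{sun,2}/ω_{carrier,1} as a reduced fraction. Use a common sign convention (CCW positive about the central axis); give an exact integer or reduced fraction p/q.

-1207/76

Stage 1: N_ring = 24 + 2·27 = 78
Stage 1: 24(ω_s−ω_c) = −78(ω_r−ω_c),  ω_r=0, ω_c=1
Stage 1: ω_s = 1 − (78/24)(0−1) = 17/4
  ⇒ ω_s¹/ω_c¹ = 17/4
Stage 2: N_ring = 19 + 2·26 = 71
Stage 2: 19(ω_s−ω_c) = −71(ω_r−ω_c),  ω_c=0, ω_r=1
Stage 2: ω_s = 0 − (71/19)(1−0) = -71/19
  ⇒ ω_s²/ω_r² = -71/19
Coupling ω_r² = ω_s¹ ⇒ overall = 17/4 × -71/19 = -1207/76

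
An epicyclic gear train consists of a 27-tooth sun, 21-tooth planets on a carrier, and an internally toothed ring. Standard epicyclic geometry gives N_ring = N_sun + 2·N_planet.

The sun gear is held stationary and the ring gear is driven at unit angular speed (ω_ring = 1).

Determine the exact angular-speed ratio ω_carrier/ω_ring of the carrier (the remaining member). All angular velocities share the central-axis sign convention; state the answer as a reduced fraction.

N_ring = 27 + 2·21 = 69
27(ω_s−ω_c) = −69(ω_r−ω_c),  ω_s=0, ω_r=1
27(0−ω_c) = −69(1−ω_c)  ⇒  96ω_c = 69  ⇒  ω_c = 23/32
ω_c/ω_r = 23/32

23/32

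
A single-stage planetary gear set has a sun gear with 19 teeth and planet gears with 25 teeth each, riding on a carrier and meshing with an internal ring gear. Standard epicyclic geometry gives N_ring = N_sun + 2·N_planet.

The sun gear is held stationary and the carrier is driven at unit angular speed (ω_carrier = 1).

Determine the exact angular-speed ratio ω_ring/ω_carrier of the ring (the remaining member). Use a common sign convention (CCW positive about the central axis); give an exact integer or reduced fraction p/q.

N_ring = 19 + 2·25 = 69
19(ω_s−ω_c) = −69(ω_r−ω_c),  ω_s=0, ω_c=1
ω_r = 1 − (19/69)(0−1) = 88/69
ω_r/ω_c = 88/69

88/69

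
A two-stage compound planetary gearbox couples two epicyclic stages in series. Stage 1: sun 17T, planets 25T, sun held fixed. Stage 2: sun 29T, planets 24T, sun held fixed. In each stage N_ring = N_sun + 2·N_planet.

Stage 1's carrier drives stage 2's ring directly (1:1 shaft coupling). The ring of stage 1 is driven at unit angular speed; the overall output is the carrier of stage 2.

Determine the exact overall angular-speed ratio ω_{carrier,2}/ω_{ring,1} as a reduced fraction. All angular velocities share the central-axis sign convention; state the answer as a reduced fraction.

737/1272

Stage 1: N_ring = 17 + 2·25 = 67
Stage 1: 17(ω_s−ω_c) = −67(ω_r−ω_c),  ω_s=0, ω_r=1
Stage 1: 17(0−ω_c) = −67(1−ω_c)  ⇒  84ω_c = 67  ⇒  ω_c = 67/84
  ⇒ ω_c¹/ω_r¹ = 67/84
Stage 2: N_ring = 29 + 2·24 = 77
Stage 2: 29(ω_s−ω_c) = −77(ω_r−ω_c),  ω_s=0, ω_r=1
Stage 2: 29(0−ω_c) = −77(1−ω_c)  ⇒  106ω_c = 77  ⇒  ω_c = 77/106
  ⇒ ω_c²/ω_r² = 77/106
Coupling ω_r² = ω_c¹ ⇒ overall = 67/84 × 77/106 = 737/1272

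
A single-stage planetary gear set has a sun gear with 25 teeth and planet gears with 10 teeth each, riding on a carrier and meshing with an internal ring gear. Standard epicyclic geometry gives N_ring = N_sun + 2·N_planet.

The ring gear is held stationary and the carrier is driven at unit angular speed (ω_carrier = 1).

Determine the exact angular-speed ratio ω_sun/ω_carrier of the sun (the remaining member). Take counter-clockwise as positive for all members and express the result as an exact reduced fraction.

N_ring = 25 + 2·10 = 45
25(ω_s−ω_c) = −45(ω_r−ω_c),  ω_r=0, ω_c=1
ω_s = 1 − (45/25)(0−1) = 14/5
ω_s/ω_c = 14/5

14/5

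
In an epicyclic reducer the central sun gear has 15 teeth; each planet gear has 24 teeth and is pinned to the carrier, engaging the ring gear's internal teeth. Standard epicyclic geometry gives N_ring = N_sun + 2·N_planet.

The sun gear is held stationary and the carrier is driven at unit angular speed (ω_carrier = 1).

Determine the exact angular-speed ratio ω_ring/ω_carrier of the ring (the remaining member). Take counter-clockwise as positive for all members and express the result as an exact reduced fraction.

26/21

N_ring = 15 + 2·24 = 63
15(ω_s−ω_c) = −63(ω_r−ω_c),  ω_s=0, ω_c=1
ω_r = 1 − (15/63)(0−1) = 26/21
ω_r/ω_c = 26/21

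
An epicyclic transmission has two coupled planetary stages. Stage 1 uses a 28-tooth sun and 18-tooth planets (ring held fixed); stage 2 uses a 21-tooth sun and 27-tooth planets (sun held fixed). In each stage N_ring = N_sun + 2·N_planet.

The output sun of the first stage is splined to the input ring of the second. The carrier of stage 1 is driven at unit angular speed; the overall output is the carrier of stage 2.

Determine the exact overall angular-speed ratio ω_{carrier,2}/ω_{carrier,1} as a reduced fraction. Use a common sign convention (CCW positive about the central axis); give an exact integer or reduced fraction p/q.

575/224

Stage 1: N_ring = 28 + 2·18 = 64
Stage 1: 28(ω_s−ω_c) = −64(ω_r−ω_c),  ω_r=0, ω_c=1
Stage 1: ω_s = 1 − (64/28)(0−1) = 23/7
  ⇒ ω_s¹/ω_c¹ = 23/7
Stage 2: N_ring = 21 + 2·27 = 75
Stage 2: 21(ω_s−ω_c) = −75(ω_r−ω_c),  ω_s=0, ω_r=1
Stage 2: 21(0−ω_c) = −75(1−ω_c)  ⇒  96ω_c = 75  ⇒  ω_c = 25/32
  ⇒ ω_c²/ω_r² = 25/32
Coupling ω_r² = ω_s¹ ⇒ overall = 23/7 × 25/32 = 575/224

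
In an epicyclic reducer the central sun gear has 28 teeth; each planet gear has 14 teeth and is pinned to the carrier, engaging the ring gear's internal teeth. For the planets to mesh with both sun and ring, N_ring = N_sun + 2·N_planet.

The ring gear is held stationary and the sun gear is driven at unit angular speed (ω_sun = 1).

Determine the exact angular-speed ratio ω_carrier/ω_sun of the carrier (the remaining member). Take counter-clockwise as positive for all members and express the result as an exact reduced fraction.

1/3

N_ring = 28 + 2·14 = 56
28(ω_s−ω_c) = −56(ω_r−ω_c),  ω_r=0, ω_s=1
28(1−ω_c) = −56(0−ω_c)  ⇒  84ω_c = 28  ⇒  ω_c = 1/3
ω_c/ω_s = 1/3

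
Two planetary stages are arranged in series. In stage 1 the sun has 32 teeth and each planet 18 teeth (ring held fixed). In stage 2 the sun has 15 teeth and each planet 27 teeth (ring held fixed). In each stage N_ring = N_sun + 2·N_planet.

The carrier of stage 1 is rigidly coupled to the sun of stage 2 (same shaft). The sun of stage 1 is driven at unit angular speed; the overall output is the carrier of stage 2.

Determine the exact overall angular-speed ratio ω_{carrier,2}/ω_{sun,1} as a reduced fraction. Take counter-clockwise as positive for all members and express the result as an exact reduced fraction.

Stage 1: N_ring = 32 + 2·18 = 68
Stage 1: 32(ω_s−ω_c) = −68(ω_r−ω_c),  ω_r=0, ω_s=1
Stage 1: 32(1−ω_c) = −68(0−ω_c)  ⇒  100ω_c = 32  ⇒  ω_c = 8/25
  ⇒ ω_c¹/ω_s¹ = 8/25
Stage 2: N_ring = 15 + 2·27 = 69
Stage 2: 15(ω_s−ω_c) = −69(ω_r−ω_c),  ω_r=0, ω_s=1
Stage 2: 15(1−ω_c) = −69(0−ω_c)  ⇒  84ω_c = 15  ⇒  ω_c = 5/28
  ⇒ ω_c²/ω_s² = 5/28
Coupling ω_s² = ω_c¹ ⇒ overall = 8/25 × 5/28 = 2/35

2/35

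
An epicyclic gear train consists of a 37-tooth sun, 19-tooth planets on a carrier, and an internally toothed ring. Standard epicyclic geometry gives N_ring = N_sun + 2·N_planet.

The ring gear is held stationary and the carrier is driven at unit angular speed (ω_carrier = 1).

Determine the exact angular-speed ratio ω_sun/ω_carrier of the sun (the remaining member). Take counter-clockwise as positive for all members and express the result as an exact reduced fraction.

N_ring = 37 + 2·19 = 75
37(ω_s−ω_c) = −75(ω_r−ω_c),  ω_r=0, ω_c=1
ω_s = 1 − (75/37)(0−1) = 112/37
ω_s/ω_c = 112/37

112/37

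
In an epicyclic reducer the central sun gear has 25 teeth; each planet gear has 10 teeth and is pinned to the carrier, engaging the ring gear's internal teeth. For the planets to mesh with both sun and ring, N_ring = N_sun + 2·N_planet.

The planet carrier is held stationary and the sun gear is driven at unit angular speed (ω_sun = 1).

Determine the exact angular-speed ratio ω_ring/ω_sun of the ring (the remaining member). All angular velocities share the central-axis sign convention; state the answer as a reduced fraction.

-5/9

N_ring = 25 + 2·10 = 45
25(ω_s−ω_c) = −45(ω_r−ω_c),  ω_c=0, ω_s=1
ω_r = 0 − (25/45)(1−0) = -5/9
ω_r/ω_s = -5/9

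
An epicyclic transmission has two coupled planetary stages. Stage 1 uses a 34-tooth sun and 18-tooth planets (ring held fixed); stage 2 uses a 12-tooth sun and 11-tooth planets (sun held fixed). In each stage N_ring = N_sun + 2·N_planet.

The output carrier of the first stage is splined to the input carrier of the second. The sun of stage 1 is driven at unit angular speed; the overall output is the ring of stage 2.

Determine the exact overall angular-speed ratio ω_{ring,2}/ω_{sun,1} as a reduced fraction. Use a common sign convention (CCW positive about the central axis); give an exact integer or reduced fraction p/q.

23/52

Stage 1: N_ring = 34 + 2·18 = 70
Stage 1: 34(ω_s−ω_c) = −70(ω_r−ω_c),  ω_r=0, ω_s=1
Stage 1: 34(1−ω_c) = −70(0−ω_c)  ⇒  104ω_c = 34  ⇒  ω_c = 17/52
  ⇒ ω_c¹/ω_s¹ = 17/52
Stage 2: N_ring = 12 + 2·11 = 34
Stage 2: 12(ω_s−ω_c) = −34(ω_r−ω_c),  ω_s=0, ω_c=1
Stage 2: ω_r = 1 − (12/34)(0−1) = 23/17
  ⇒ ω_r²/ω_c² = 23/17
Coupling ω_c² = ω_c¹ ⇒ overall = 17/52 × 23/17 = 23/52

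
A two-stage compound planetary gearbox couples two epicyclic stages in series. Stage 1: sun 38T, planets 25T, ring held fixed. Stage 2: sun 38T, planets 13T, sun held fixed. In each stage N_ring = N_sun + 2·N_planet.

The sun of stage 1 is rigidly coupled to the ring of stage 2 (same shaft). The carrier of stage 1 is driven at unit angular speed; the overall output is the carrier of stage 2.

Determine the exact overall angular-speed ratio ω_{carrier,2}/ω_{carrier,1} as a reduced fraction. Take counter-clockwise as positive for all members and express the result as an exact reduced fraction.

672/323

Stage 1: N_ring = 38 + 2·25 = 88
Stage 1: 38(ω_s−ω_c) = −88(ω_r−ω_c),  ω_r=0, ω_c=1
Stage 1: ω_s = 1 − (88/38)(0−1) = 63/19
  ⇒ ω_s¹/ω_c¹ = 63/19
Stage 2: N_ring = 38 + 2·13 = 64
Stage 2: 38(ω_s−ω_c) = −64(ω_r−ω_c),  ω_s=0, ω_r=1
Stage 2: 38(0−ω_c) = −64(1−ω_c)  ⇒  102ω_c = 64  ⇒  ω_c = 32/51
  ⇒ ω_c²/ω_r² = 32/51
Coupling ω_r² = ω_s¹ ⇒ overall = 63/19 × 32/51 = 672/323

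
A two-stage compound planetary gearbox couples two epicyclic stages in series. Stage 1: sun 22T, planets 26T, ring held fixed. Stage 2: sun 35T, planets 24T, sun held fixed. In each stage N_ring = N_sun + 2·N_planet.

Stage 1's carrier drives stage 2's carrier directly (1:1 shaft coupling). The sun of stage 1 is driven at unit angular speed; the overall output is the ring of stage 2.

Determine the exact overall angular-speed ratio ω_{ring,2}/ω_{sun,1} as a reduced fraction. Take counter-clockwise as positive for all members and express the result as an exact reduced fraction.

649/1992

Stage 1: N_ring = 22 + 2·26 = 74
Stage 1: 22(ω_s−ω_c) = −74(ω_r−ω_c),  ω_r=0, ω_s=1
Stage 1: 22(1−ω_c) = −74(0−ω_c)  ⇒  96ω_c = 22  ⇒  ω_c = 11/48
  ⇒ ω_c¹/ω_s¹ = 11/48
Stage 2: N_ring = 35 + 2·24 = 83
Stage 2: 35(ω_s−ω_c) = −83(ω_r−ω_c),  ω_s=0, ω_c=1
Stage 2: ω_r = 1 − (35/83)(0−1) = 118/83
  ⇒ ω_r²/ω_c² = 118/83
Coupling ω_c² = ω_c¹ ⇒ overall = 11/48 × 118/83 = 649/1992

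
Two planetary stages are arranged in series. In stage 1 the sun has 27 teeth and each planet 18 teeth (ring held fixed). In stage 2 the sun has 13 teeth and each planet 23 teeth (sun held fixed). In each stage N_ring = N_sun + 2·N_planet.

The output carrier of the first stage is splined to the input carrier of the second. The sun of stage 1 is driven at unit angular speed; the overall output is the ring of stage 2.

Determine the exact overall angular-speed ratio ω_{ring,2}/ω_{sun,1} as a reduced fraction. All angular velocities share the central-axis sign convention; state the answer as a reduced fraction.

Stage 1: N_ring = 27 + 2·18 = 63
Stage 1: 27(ω_s−ω_c) = −63(ω_r−ω_c),  ω_r=0, ω_s=1
Stage 1: 27(1−ω_c) = −63(0−ω_c)  ⇒  90ω_c = 27  ⇒  ω_c = 3/10
  ⇒ ω_c¹/ω_s¹ = 3/10
Stage 2: N_ring = 13 + 2·23 = 59
Stage 2: 13(ω_s−ω_c) = −59(ω_r−ω_c),  ω_s=0, ω_c=1
Stage 2: ω_r = 1 − (13/59)(0−1) = 72/59
  ⇒ ω_r²/ω_c² = 72/59
Coupling ω_c² = ω_c¹ ⇒ overall = 3/10 × 72/59 = 108/295

108/295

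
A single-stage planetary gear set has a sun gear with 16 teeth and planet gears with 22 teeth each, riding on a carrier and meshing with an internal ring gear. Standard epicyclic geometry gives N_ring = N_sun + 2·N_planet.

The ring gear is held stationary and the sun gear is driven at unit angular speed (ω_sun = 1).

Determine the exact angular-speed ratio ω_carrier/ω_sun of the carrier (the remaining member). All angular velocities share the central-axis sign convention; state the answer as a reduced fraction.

4/19

N_ring = 16 + 2·22 = 60
16(ω_s−ω_c) = −60(ω_r−ω_c),  ω_r=0, ω_s=1
16(1−ω_c) = −60(0−ω_c)  ⇒  76ω_c = 16  ⇒  ω_c = 4/19
ω_c/ω_s = 4/19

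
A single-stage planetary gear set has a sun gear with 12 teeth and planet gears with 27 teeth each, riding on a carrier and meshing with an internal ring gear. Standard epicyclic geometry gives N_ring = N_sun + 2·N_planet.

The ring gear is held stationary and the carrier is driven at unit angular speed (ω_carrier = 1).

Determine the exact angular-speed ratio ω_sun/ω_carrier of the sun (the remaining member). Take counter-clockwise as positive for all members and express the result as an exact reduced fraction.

N_ring = 12 + 2·27 = 66
12(ω_s−ω_c) = −66(ω_r−ω_c),  ω_r=0, ω_c=1
ω_s = 1 − (66/12)(0−1) = 13/2
ω_s/ω_c = 13/2

13/2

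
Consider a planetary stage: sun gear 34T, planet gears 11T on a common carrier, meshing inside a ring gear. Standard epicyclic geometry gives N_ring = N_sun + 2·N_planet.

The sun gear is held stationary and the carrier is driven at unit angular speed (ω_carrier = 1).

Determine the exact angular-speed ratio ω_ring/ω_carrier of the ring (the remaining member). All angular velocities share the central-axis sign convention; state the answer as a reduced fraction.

N_ring = 34 + 2·11 = 56
34(ω_s−ω_c) = −56(ω_r−ω_c),  ω_s=0, ω_c=1
ω_r = 1 − (34/56)(0−1) = 45/28
ω_r/ω_c = 45/28

45/28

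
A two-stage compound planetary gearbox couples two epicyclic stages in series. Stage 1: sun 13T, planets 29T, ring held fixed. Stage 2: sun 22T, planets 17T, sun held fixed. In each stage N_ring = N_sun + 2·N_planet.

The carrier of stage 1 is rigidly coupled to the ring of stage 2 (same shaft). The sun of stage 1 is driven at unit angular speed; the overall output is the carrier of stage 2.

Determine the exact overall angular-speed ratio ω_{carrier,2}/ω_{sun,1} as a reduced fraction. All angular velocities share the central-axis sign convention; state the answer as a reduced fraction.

Stage 1: N_ring = 13 + 2·29 = 71
Stage 1: 13(ω_s−ω_c) = −71(ω_r−ω_c),  ω_r=0, ω_s=1
Stage 1: 13(1−ω_c) = −71(0−ω_c)  ⇒  84ω_c = 13  ⇒  ω_c = 13/84
  ⇒ ω_c¹/ω_s¹ = 13/84
Stage 2: N_ring = 22 + 2·17 = 56
Stage 2: 22(ω_s−ω_c) = −56(ω_r−ω_c),  ω_s=0, ω_r=1
Stage 2: 22(0−ω_c) = −56(1−ω_c)  ⇒  78ω_c = 56  ⇒  ω_c = 28/39
  ⇒ ω_c²/ω_r² = 28/39
Coupling ω_r² = ω_c¹ ⇒ overall = 13/84 × 28/39 = 1/9

1/9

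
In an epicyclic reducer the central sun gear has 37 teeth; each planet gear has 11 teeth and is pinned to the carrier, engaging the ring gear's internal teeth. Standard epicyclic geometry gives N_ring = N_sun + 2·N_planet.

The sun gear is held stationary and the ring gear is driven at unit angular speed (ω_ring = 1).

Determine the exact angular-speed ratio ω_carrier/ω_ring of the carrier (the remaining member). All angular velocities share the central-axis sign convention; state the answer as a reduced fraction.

59/96

N_ring = 37 + 2·11 = 59
37(ω_s−ω_c) = −59(ω_r−ω_c),  ω_s=0, ω_r=1
37(0−ω_c) = −59(1−ω_c)  ⇒  96ω_c = 59  ⇒  ω_c = 59/96
ω_c/ω_r = 59/96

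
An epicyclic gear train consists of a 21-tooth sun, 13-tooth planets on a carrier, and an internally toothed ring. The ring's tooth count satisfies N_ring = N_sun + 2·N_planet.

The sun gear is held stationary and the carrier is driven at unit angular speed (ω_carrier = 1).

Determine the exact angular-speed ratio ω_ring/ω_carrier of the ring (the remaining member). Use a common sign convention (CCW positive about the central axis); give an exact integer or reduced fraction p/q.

N_ring = 21 + 2·13 = 47
21(ω_s−ω_c) = −47(ω_r−ω_c),  ω_s=0, ω_c=1
ω_r = 1 − (21/47)(0−1) = 68/47
ω_r/ω_c = 68/47

68/47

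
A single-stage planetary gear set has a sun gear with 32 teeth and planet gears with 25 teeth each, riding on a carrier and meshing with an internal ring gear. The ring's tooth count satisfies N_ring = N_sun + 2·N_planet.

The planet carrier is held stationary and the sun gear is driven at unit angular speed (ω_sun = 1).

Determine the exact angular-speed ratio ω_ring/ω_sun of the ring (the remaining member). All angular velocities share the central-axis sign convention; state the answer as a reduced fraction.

N_ring = 32 + 2·25 = 82
32(ω_s−ω_c) = −82(ω_r−ω_c),  ω_c=0, ω_s=1
ω_r = 0 − (32/82)(1−0) = -16/41
ω_r/ω_s = -16/41

-16/41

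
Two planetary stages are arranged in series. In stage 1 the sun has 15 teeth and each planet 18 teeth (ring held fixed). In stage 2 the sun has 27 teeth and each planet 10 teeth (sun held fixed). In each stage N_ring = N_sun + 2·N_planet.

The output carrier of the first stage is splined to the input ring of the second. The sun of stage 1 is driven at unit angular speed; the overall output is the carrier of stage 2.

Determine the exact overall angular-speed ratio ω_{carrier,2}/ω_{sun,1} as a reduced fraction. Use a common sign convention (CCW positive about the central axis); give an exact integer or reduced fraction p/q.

235/1628

Stage 1: N_ring = 15 + 2·18 = 51
Stage 1: 15(ω_s−ω_c) = −51(ω_r−ω_c),  ω_r=0, ω_s=1
Stage 1: 15(1−ω_c) = −51(0−ω_c)  ⇒  66ω_c = 15  ⇒  ω_c = 5/22
  ⇒ ω_c¹/ω_s¹ = 5/22
Stage 2: N_ring = 27 + 2·10 = 47
Stage 2: 27(ω_s−ω_c) = −47(ω_r−ω_c),  ω_s=0, ω_r=1
Stage 2: 27(0−ω_c) = −47(1−ω_c)  ⇒  74ω_c = 47  ⇒  ω_c = 47/74
  ⇒ ω_c²/ω_r² = 47/74
Coupling ω_r² = ω_c¹ ⇒ overall = 5/22 × 47/74 = 235/1628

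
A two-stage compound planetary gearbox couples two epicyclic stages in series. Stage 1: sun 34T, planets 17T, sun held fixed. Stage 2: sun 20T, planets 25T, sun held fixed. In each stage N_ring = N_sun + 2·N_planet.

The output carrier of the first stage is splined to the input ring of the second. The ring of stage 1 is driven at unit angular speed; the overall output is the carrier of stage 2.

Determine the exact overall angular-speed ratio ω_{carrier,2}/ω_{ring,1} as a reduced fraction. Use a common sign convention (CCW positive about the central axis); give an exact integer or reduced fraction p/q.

14/27

Stage 1: N_ring = 34 + 2·17 = 68
Stage 1: 34(ω_s−ω_c) = −68(ω_r−ω_c),  ω_s=0, ω_r=1
Stage 1: 34(0−ω_c) = −68(1−ω_c)  ⇒  102ω_c = 68  ⇒  ω_c = 2/3
  ⇒ ω_c¹/ω_r¹ = 2/3
Stage 2: N_ring = 20 + 2·25 = 70
Stage 2: 20(ω_s−ω_c) = −70(ω_r−ω_c),  ω_s=0, ω_r=1
Stage 2: 20(0−ω_c) = −70(1−ω_c)  ⇒  90ω_c = 70  ⇒  ω_c = 7/9
  ⇒ ω_c²/ω_r² = 7/9
Coupling ω_r² = ω_c¹ ⇒ overall = 2/3 × 7/9 = 14/27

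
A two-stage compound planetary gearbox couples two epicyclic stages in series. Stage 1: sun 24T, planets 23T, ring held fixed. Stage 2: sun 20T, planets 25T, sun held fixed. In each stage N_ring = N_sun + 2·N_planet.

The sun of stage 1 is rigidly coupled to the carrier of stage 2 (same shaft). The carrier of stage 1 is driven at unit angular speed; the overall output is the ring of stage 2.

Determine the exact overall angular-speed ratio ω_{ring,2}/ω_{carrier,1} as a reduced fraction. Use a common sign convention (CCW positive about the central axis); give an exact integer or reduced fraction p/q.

141/28

Stage 1: N_ring = 24 + 2·23 = 70
Stage 1: 24(ω_s−ω_c) = −70(ω_r−ω_c),  ω_r=0, ω_c=1
Stage 1: ω_s = 1 − (70/24)(0−1) = 47/12
  ⇒ ω_s¹/ω_c¹ = 47/12
Stage 2: N_ring = 20 + 2·25 = 70
Stage 2: 20(ω_s−ω_c) = −70(ω_r−ω_c),  ω_s=0, ω_c=1
Stage 2: ω_r = 1 − (20/70)(0−1) = 9/7
  ⇒ ω_r²/ω_c² = 9/7
Coupling ω_c² = ω_s¹ ⇒ overall = 47/12 × 9/7 = 141/28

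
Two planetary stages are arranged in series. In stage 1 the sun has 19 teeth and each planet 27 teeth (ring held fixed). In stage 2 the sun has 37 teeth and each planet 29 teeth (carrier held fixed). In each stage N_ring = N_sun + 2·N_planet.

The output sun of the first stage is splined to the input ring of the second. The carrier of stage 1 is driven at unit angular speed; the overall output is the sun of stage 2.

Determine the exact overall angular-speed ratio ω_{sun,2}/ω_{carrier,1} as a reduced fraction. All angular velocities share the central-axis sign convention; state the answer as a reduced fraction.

-460/37

Stage 1: N_ring = 19 + 2·27 = 73
Stage 1: 19(ω_s−ω_c) = −73(ω_r−ω_c),  ω_r=0, ω_c=1
Stage 1: ω_s = 1 − (73/19)(0−1) = 92/19
  ⇒ ω_s¹/ω_c¹ = 92/19
Stage 2: N_ring = 37 + 2·29 = 95
Stage 2: 37(ω_s−ω_c) = −95(ω_r−ω_c),  ω_c=0, ω_r=1
Stage 2: ω_s = 0 − (95/37)(1−0) = -95/37
  ⇒ ω_s²/ω_r² = -95/37
Coupling ω_r² = ω_s¹ ⇒ overall = 92/19 × -95/37 = -460/37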